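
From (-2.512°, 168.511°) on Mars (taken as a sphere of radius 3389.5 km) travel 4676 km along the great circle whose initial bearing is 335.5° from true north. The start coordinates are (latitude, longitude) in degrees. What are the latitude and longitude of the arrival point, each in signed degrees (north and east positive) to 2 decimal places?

62.15°, 107.87°

Angular distance δ = d/R = 4676/3389.5 = 1.37955 rad; initial bearing θ = 5.8556 rad.
sin φ₂ = sin φ₁ cos δ + cos φ₁ sin δ cos θ = (-0.0438)(0.1901) + (0.9990)(0.9818)(0.9100) = 0.8842, so φ₂ = 62.15°.
Δλ = atan2(sin θ sin δ cos φ₁, cos δ − sin φ₁ sin φ₂) = atan2(-0.4067, 0.2288) = -60.638°.
λ₂ = 168.511° − 60.638° = 107.87°.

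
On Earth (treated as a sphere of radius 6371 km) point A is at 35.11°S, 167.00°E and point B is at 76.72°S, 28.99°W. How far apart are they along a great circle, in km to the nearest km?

7530 km

Let φ₁ = -0.6128 rad, φ₂ = -1.3390 rad, and Δλ = 2.8625 rad.
cos c = sin φ₁ sin φ₂ + cos φ₁ cos φ₂ cos Δλ = (-0.5751)(-0.9733) + (0.8180)(0.2297)(-0.9613) = 0.37912,
so c = arccos(0.37912) = 1.18195 rad.
Distance = R·c = 6371 × 1.1819 ≈ 7530 km.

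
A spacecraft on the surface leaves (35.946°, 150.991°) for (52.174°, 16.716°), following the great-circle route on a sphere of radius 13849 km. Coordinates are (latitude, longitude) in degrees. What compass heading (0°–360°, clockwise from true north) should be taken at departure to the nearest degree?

334°

Δλ = -134.275° = -2.3435 rad.
y = sin Δλ · cos φ₂ = (-0.7160)(0.6133) = -0.4391
x = cos φ₁ sin φ₂ − sin φ₁ cos φ₂ cos Δλ = (0.8096)(0.7899) − (0.5870)(0.6133)(-0.6981) = 0.8908
θ = atan2(y, x) = -26.24°; adding 360° gives 334°.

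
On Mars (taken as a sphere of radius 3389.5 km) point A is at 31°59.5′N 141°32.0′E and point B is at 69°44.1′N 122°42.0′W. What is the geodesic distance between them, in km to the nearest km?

With latitudes φ₁ = 31.992°, φ₂ = 69.735° and longitude difference Δλ = 95.767°:
cos c = sin φ₁ sin φ₂ + cos φ₁ cos φ₂ cos Δλ = (0.5298)(0.9381) + (0.8481)(0.3464)(-0.1005) = 0.46749,
so c = arccos(0.46749) = 1.08435 rad.
Distance = R·c = 3389.5 × 1.0844 ≈ 3675 km.

3675 km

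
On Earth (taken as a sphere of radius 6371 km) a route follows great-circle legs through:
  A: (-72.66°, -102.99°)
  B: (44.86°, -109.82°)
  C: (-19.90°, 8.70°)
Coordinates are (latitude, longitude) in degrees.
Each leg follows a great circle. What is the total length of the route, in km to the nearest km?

26860 km

Leg A→B: central angle 2.0528 rad, distance 13078.4 km.
Leg B→C: central angle 2.1632 rad, distance 13781.5 km.
Total: 13078.4 + 13781.5 ≈ 26860 km.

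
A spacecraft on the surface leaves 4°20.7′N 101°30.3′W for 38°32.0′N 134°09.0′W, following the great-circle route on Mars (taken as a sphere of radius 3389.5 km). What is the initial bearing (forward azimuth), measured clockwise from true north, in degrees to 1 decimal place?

323.5°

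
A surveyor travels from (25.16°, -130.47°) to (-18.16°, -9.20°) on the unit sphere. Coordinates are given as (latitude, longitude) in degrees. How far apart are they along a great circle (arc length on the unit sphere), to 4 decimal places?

2.1882

In radians: φ₁ = 0.4391, φ₂ = -0.3170, Δλ = 121.270° = 2.1166 rad.
Haversine: a = sin²(Δφ/2) + cos φ₁ cos φ₂ sin²(Δλ/2) = 0.1362 + (0.9051)(0.9502)(0.7595) = 0.78946.
Central angle c = 2·arcsin(√a) = 2.18821 rad.
On the unit sphere the arc length equals the central angle: 2.1882.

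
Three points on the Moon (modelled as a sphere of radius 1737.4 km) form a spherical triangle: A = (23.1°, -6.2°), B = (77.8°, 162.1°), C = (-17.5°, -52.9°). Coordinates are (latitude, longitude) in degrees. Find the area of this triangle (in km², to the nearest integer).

Side lengths (central angles): a = 2.0477, b = 1.0660, c = 1.3764 rad; semiperimeter s = 2.2450.
By l'Huilier's theorem, tan(E/4) = √[tan(s/2) tan((s−a)/2) tan((s−b)/2) tan((s−c)/2)], giving spherical excess E = 0.9902 rad.
Area = E·R² = 0.9902 × (1737.4)² ≈ 2988870 km².

2988870 km²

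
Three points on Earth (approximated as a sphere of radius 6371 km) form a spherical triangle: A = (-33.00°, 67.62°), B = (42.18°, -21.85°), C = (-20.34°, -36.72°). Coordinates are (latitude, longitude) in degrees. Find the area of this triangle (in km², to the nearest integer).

53205174 km²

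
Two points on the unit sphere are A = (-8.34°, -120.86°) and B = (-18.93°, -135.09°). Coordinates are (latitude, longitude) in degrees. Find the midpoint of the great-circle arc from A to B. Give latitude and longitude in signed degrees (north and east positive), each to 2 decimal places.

The central angle between A and B is δ = 0.3037 rad.
With f = 0.5, the slerp weights are sin((1−f)δ)/sin δ = 0.5058 and sin(fδ)/sin δ = 0.5058.
Weighted sum of the unit vectors: (0.5058)·(-0.5075,-0.8493,-0.1450) + (0.5058)·(-0.6699,-0.6678,-0.3244) = (-0.5956, -0.7674, -0.2375).
Converting back: φ = atan2(z, √(x²+y²)) = -13.74°, λ = atan2(y, x) = -127.81°.

-13.74°, -127.81°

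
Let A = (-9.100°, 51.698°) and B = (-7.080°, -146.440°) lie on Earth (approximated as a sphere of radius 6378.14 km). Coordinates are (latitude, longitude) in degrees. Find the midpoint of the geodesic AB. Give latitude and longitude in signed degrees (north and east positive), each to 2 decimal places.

Central angle δ = 2.7182 rad. Interpolating on the sphere with fraction f = 0.5:
P = [sin((1−f)δ)·A + sin(fδ)·B] / sin δ = 2.3796·A + 2.3796·B in Cartesian coordinates,
giving P = (-0.5115, 0.5385, -0.6697), i.e. latitude -42.04°, longitude 133.53°.

-42.04°, 133.53°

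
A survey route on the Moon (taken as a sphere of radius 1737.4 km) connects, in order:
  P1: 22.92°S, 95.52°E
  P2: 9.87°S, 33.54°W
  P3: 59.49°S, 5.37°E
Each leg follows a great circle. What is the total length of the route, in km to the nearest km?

Leg P1→P2: central angle 2.1002 rad, distance 3648.9 km.
Leg P2→P3: central angle 1.0041 rad, distance 1744.5 km.
Total: 3648.9 + 1744.5 ≈ 5393 km.

5393 km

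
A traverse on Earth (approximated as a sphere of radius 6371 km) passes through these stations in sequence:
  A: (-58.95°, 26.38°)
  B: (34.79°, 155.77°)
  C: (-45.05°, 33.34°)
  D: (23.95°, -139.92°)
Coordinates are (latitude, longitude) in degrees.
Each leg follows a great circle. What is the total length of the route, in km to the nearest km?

Leg A→B: central angle 2.4305 rad, distance 15484.5 km.
Leg B→C: central angle 2.3674 rad, distance 15082.4 km.
Leg C→D: central angle 2.7611 rad, distance 17591.1 km.
Total: 15484.5 + 15082.4 + 17591.1 ≈ 48158 km.

48158 km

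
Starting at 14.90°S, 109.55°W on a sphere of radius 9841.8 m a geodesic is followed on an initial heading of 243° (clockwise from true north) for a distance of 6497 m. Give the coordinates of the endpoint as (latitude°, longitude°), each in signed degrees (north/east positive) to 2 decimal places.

Angular distance δ = d/R = 6497/9841.8 = 0.66014 rad; initial bearing θ = 4.2412 rad.
sin φ₂ = sin φ₁ cos δ + cos φ₁ sin δ cos θ = (-0.2571)(0.7899) + (0.9664)(0.6132)(-0.4540) = -0.4722, so φ₂ = -28.17°.
Δλ = atan2(sin θ sin δ cos φ₁, cos δ − sin φ₁ sin φ₂) = atan2(-0.5280, 0.6685) = -38.304°.
λ₂ = -109.550° − 38.304° = -147.85°.

-28.17°, -147.85°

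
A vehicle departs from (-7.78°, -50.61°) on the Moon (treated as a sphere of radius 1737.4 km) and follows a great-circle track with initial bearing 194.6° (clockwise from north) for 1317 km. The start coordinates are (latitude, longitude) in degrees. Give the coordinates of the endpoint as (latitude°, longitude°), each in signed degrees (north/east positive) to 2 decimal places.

Angular distance δ = d/R = 1317/1737.4 = 0.75803 rad; initial bearing θ = 3.3964 rad.
sin φ₂ = sin φ₁ cos δ + cos φ₁ sin δ cos θ = (-0.1354)(0.7262) + (0.9908)(0.6875)(-0.9677) = -0.7575, so φ₂ = -49.24°.
Δλ = atan2(sin θ sin δ cos φ₁, cos δ − sin φ₁ sin φ₂) = atan2(-0.1717, 0.6237) = -15.393°.
λ₂ = -50.610° − 15.393° = -66.00°.

-49.24°, -66.00°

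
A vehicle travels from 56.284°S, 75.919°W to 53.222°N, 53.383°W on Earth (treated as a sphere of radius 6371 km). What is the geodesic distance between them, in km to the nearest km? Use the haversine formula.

12349 km

With latitudes φ₁ = -56.284°, φ₂ = 53.222° and longitude difference Δλ = 22.536°:
Haversine: a = sin²(Δφ/2) + cos φ₁ cos φ₂ sin²(Δλ/2) = 0.6670 + (0.5551)(0.5987)(0.0382) = 0.67964.
Central angle c = 2·arcsin(√a) = 1.93830 rad.
Distance = R·c = 6371 × 1.9383 ≈ 12349 km.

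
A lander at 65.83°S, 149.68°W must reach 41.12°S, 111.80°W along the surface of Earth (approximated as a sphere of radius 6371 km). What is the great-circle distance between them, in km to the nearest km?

Let φ₁ = -1.1490 rad, φ₂ = -0.7177 rad, and Δλ = 0.6611 rad.
cos c = sin φ₁ sin φ₂ + cos φ₁ cos φ₂ cos Δλ = (-0.9123)(-0.6576) + (0.4094)(0.7533)(0.7893) = 0.84344,
so c = arccos(0.84344) = 0.56713 rad.
Distance = R·c = 6371 × 0.5671 ≈ 3613 km.

3613 km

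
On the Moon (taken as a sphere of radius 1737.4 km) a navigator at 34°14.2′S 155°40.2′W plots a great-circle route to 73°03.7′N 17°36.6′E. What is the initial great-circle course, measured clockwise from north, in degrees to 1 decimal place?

Δλ = 173.280° = 3.0243 rad.
y = sin Δλ · cos φ₂ = (0.1170)(0.2913) = 0.0341
x = cos φ₁ sin φ₂ − sin φ₁ cos φ₂ cos Δλ = (0.8267)(0.9566) − (-0.5626)(0.2913)(-0.9931) = 0.6281
θ = atan2(y, x) = 3.11°, so the bearing is 3.1°.

3.1°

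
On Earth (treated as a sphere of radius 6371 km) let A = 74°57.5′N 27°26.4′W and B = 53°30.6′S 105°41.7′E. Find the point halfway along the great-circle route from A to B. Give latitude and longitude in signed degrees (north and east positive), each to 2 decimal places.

19.45°, 81.28°

Central angle δ = 2.6507 rad. Interpolating on the sphere with fraction f = 0.5:
P = [sin((1−f)δ)·A + sin(fδ)·B] / sin δ = 2.0579·A + 2.0579·B in Cartesian coordinates,
giving P = (0.1429, 0.9321, 0.3329), i.e. latitude 19.45°, longitude 81.28°.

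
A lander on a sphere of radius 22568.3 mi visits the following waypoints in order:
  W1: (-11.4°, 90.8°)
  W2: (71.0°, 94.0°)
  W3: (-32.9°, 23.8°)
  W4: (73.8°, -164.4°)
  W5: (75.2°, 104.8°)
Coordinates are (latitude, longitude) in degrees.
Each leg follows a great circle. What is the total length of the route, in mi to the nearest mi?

141083 mi

Leg W1→W2: central angle 1.4387 rad, distance 32468.0 mi.
Leg W2→W3: central angle 2.0053 rad, distance 45256.9 mi.
Leg W3→W4: central angle 2.4241 rad, distance 54707.9 mi.
Leg W4→W5: central angle 0.3833 rad, distance 8650.2 mi.
Total: 32468.0 + 45256.9 + 54707.9 + 8650.2 ≈ 141083 mi.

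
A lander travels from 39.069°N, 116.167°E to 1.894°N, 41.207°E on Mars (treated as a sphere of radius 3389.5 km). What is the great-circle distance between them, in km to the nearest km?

4565 km

Let φ₁ = 0.6819 rad, φ₂ = 0.0331 rad, and Δλ = -1.3083 rad.
Haversine: a = sin²(Δφ/2) + cos φ₁ cos φ₂ sin²(Δλ/2) = 0.1016 + (0.7764)(0.9995)(0.3703) = 0.38891.
Central angle c = 2·arcsin(√a) = 1.34674 rad.
Distance = R·c = 3389.5 × 1.3467 ≈ 4565 km.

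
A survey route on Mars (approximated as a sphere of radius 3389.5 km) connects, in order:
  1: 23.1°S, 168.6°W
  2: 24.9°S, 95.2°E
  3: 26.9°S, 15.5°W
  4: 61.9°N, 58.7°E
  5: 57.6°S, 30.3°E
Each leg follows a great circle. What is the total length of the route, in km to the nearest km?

24209 km

Leg 1→2: central angle 1.4956 rad, distance 5069.5 km.
Leg 2→3: central angle 1.6664 rad, distance 5648.2 km.
Leg 3→4: central angle 1.8595 rad, distance 6302.9 km.
Leg 4→5: central angle 2.1209 rad, distance 7188.9 km.
Total: 5069.5 + 5648.2 + 6302.9 + 7188.9 ≈ 24209 km.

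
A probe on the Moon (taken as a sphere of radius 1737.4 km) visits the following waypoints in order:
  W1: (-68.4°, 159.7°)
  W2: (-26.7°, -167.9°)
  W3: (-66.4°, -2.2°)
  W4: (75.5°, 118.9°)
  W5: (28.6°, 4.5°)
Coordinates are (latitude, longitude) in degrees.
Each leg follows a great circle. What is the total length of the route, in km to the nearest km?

10922 km

Leg W1→W2: central angle 0.8018 rad, distance 1393.0 km.
Leg W2→W3: central angle 1.5056 rad, distance 2615.8 km.
Leg W3→W4: central angle 2.7904 rad, distance 4848.0 km.
Leg W4→W5: central angle 1.1890 rad, distance 2065.7 km.
Total: 1393.0 + 2615.8 + 4848.0 + 2065.7 ≈ 10922 km.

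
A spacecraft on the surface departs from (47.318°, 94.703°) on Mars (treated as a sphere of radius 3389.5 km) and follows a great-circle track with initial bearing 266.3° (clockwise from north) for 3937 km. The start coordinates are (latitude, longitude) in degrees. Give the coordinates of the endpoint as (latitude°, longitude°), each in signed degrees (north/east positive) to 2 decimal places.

Angular distance δ = d/R = 3937/3389.5 = 1.16153 rad; initial bearing θ = 4.6478 rad.
sin φ₂ = sin φ₁ cos δ + cos φ₁ sin δ cos θ = (0.7351)(0.3979) + (0.6779)(0.9174)(-0.0645) = 0.2524, so φ₂ = 14.62°.
Δλ = atan2(sin θ sin δ cos φ₁, cos δ − sin φ₁ sin φ₂) = atan2(-0.6206, 0.2124) = -71.108°.
λ₂ = 94.703° − 71.108° = 23.59°.

14.62°, 23.59°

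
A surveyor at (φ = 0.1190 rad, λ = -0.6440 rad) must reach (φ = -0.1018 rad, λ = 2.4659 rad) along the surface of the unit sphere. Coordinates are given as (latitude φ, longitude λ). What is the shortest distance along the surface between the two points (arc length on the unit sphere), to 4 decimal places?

3.1057

In radians: φ₁ = 0.1190, φ₂ = -0.1018, Δλ = 178.184° = 3.1099 rad.
Haversine: a = sin²(Δφ/2) + cos φ₁ cos φ₂ sin²(Δλ/2) = 0.0121 + (0.9929)(0.9948)(0.9997) = 0.99968.
Central angle c = 2·arcsin(√a) = 3.10570 rad.
On the unit sphere the arc length equals the central angle: 3.1057.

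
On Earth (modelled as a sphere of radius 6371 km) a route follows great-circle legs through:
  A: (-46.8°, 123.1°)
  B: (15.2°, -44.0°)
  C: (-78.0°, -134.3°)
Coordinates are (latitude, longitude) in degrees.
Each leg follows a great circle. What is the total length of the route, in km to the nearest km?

Leg A→B: central angle 2.5590 rad, distance 16303.6 km.
Leg B→C: central angle 1.8312 rad, distance 11666.8 km.
Total: 16303.6 + 11666.8 ≈ 27970 km.

27970 km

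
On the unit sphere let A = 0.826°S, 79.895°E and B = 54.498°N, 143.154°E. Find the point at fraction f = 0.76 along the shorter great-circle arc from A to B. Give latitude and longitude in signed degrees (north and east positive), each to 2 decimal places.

Central angle δ = 1.3186 rad. Interpolating on the sphere with fraction f = 0.76:
P = [sin((1−f)δ)·A + sin(fδ)·B] / sin δ = 0.3214·A + 0.8701·B in Cartesian coordinates,
giving P = (-0.3480, 0.6194, 0.7037), i.e. latitude 44.73°, longitude 119.33°.

44.73°, 119.33°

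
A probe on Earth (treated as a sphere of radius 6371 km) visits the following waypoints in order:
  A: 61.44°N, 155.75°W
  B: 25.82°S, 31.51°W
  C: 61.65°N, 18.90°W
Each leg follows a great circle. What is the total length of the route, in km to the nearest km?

24098 km

Leg A→B: central angle 2.2455 rad, distance 14306.3 km.
Leg B→C: central angle 1.5370 rad, distance 9792.0 km.
Total: 14306.3 + 9792.0 ≈ 24098 km.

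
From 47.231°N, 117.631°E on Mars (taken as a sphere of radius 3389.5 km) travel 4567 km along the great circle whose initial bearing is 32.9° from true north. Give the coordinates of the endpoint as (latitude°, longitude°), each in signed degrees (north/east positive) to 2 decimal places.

Angular distance δ = d/R = 4567/3389.5 = 1.34740 rad; initial bearing θ = 0.5742 rad.
sin φ₂ = sin φ₁ cos δ + cos φ₁ sin δ cos θ = (0.7341)(0.2215) + (0.6790)(0.9751)(0.8396) = 0.7186, so φ₂ = 45.94°.
Δλ = atan2(sin θ sin δ cos φ₁, cos δ − sin φ₁ sin φ₂) = atan2(0.3597, -0.3060) = 130.388°.
λ₂ = 117.631° + 130.388° = 248.02° → -111.98° after wrapping to (−180°, 180°].

45.94°, -111.98°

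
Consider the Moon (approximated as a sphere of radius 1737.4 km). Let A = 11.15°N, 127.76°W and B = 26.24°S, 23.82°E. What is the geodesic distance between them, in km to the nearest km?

Let φ₁ = 0.1946 rad, φ₂ = -0.4580 rad, and Δλ = 2.6456 rad.
cos c = sin φ₁ sin φ₂ + cos φ₁ cos φ₂ cos Δλ = (0.1934)(-0.4421) + (0.9811)(0.8969)(-0.8795) = -0.85946,
so c = arccos(-0.85946) = 2.60501 rad.
Distance = R·c = 1737.4 × 2.6050 ≈ 4526 km.

4526 km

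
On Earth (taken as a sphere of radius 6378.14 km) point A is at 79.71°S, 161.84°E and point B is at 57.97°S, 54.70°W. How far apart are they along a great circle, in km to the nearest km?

4532 km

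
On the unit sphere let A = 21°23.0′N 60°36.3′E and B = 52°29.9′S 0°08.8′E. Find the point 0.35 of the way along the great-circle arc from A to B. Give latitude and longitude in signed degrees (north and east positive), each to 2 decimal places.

-6.01°, 44.35°

Central angle δ = 1.5805 rad. Interpolating on the sphere with fraction f = 0.35:
P = [sin((1−f)δ)·A + sin(fδ)·B] / sin δ = 0.8560·A + 0.5254·B in Cartesian coordinates,
giving P = (0.7111, 0.6953, -0.1047), i.e. latitude -6.01°, longitude 44.35°.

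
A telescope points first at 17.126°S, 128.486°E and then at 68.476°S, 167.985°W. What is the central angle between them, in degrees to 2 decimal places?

Let φ₁ = -0.2989 rad, φ₂ = -1.1951 rad, and Δλ = 1.1088 rad.
cos c = sin φ₁ sin φ₂ + cos φ₁ cos φ₂ cos Δλ = (-0.2945)(-0.9303) + (0.9557)(0.3669)(0.4457) = 0.43023,
so c = arccos(0.43023) = 1.12605 rad.
So the angular separation is 64.52°.

64.52°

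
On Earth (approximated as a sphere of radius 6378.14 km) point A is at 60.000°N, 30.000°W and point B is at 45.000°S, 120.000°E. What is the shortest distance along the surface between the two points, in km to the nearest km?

In radians: φ₁ = 1.0472, φ₂ = -0.7854, Δλ = 150.000° = 2.6180 rad.
cos c = sin φ₁ sin φ₂ + cos φ₁ cos φ₂ cos Δλ = (0.8660)(-0.7071) + (0.5000)(0.7071)(-0.8660) = -0.91856,
so c = arccos(-0.91856) = 2.73521 rad.
Distance = R·c = 6378.14 × 2.7352 ≈ 17446 km.

17446 km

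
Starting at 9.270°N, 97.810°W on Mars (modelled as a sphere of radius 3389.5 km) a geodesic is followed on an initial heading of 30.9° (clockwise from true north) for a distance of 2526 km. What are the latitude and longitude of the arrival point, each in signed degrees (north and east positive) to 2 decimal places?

43.84°, -68.94°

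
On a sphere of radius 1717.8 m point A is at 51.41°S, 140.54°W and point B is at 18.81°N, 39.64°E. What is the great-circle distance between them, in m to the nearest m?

Let φ₁ = -0.8973 rad, φ₂ = 0.3283 rad, and Δλ = -3.1385 rad.
cos c = sin φ₁ sin φ₂ + cos φ₁ cos φ₂ cos Δλ = (-0.7816)(0.3224) + (0.6237)(0.9466)(-1.0000) = -0.84245,
so c = arccos(-0.84245) = 2.57261 rad.
Distance = R·c = 1717.8 × 2.5726 ≈ 4419 m.

4419 m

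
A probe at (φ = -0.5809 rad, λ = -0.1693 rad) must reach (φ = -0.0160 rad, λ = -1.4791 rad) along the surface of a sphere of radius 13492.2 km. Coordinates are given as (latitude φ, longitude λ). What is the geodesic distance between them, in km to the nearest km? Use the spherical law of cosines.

18139 km

Let φ₁ = -0.5809 rad, φ₂ = -0.0160 rad, and Δλ = -1.3098 rad.
cos c = sin φ₁ sin φ₂ + cos φ₁ cos φ₂ cos Δλ = (-0.5488)(-0.0160) + (0.8360)(0.9999)(0.2580) = 0.22447,
so c = arccos(0.22447) = 1.34440 rad.
Distance = R·c = 13492.2 × 1.3444 ≈ 18139 km.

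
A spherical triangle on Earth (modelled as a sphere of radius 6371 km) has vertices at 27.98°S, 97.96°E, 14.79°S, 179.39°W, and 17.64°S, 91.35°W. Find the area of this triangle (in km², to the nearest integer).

Side lengths (central angles): a = 1.4617, b = 2.3300, c = 1.3397 rad; semiperimeter s = 2.5657.
By l'Huilier's theorem, tan(E/4) = √[tan(s/2) tan((s−a)/2) tan((s−b)/2) tan((s−c)/2)], giving spherical excess E = 1.5775 rad.
Area = E·R² = 1.5775 × (6371)² ≈ 64029516 km².

64029516 km²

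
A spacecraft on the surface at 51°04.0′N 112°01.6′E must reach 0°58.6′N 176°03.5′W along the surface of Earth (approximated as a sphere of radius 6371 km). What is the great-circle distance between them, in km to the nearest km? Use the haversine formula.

8671 km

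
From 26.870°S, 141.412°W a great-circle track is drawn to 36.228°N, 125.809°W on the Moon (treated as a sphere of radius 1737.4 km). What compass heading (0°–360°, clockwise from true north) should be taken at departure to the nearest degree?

14°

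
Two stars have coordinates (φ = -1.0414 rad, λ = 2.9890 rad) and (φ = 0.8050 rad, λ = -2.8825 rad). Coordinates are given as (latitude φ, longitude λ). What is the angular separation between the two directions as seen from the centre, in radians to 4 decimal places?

1.8769 rad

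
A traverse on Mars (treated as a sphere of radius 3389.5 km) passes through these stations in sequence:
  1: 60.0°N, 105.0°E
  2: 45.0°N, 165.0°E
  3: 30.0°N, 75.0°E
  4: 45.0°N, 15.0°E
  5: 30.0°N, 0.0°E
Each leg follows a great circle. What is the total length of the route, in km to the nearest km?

10352 km

Leg 1→2: central angle 0.6614 rad, distance 2241.7 km.
Leg 2→3: central angle 1.2094 rad, distance 4099.4 km.
Leg 3→4: central angle 0.8503 rad, distance 2882.2 km.
Leg 4→5: central angle 0.3330 rad, distance 1128.8 km.
Total: 2241.7 + 4099.4 + 2882.2 + 1128.8 ≈ 10352 km.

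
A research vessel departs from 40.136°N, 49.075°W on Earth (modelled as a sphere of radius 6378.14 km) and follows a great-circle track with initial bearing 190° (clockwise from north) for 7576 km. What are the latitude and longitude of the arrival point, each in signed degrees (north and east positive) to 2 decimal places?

Angular distance δ = d/R = 7576/6378.14 = 1.18781 rad; initial bearing θ = 3.3161 rad.
sin φ₂ = sin φ₁ cos δ + cos φ₁ sin δ cos θ = (0.6446)(0.3737) + (0.7645)(0.9276)(-0.9848) = -0.4575, so φ₂ = -27.22°.
Δλ = atan2(sin θ sin δ cos φ₁, cos δ − sin φ₁ sin φ₂) = atan2(-0.1231, 0.6686) = -10.436°.
λ₂ = -49.075° − 10.436° = -59.51°.

-27.22°, -59.51°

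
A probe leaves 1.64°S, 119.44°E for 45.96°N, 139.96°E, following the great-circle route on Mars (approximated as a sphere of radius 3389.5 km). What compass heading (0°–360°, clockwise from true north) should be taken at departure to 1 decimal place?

18.3°

With φ₁ = -0.0286, φ₂ = 0.8022, Δλ = 0.3581 rad, the forward-azimuth formula gives
θ = atan2( sin Δλ cos φ₂ , cos φ₁ sin φ₂ − sin φ₁ cos φ₂ cos Δλ ) = atan2(0.2437, 0.7372) = 18.29°.
So the initial bearing is 18.3°.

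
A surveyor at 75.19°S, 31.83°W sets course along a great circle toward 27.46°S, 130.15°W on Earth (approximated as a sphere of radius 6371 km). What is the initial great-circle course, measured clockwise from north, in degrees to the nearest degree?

With φ₁ = -1.3123, φ₂ = -0.4793, Δλ = -1.7160 rad, the forward-azimuth formula gives
θ = atan2( sin Δλ cos φ₂ , cos φ₁ sin φ₂ − sin φ₁ cos φ₂ cos Δλ ) = atan2(-0.8780, -0.2420) = -105.41°.
Adding 360° brings this into [0°, 360°): 255°.

255°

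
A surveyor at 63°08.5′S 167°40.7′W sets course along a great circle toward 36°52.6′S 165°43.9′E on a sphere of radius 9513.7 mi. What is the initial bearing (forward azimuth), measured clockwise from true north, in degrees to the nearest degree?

With φ₁ = -1.1020, φ₂ = -0.6436, Δλ = -0.4641 rad, the forward-azimuth formula gives
θ = atan2( sin Δλ cos φ₂ , cos φ₁ sin φ₂ − sin φ₁ cos φ₂ cos Δλ ) = atan2(-0.3581, 0.3670) = -44.29°.
Adding 360° brings this into [0°, 360°): 316°.

316°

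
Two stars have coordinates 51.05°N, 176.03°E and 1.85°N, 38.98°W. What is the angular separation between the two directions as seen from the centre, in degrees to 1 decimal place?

Let φ₁ = 0.8910 rad, φ₂ = 0.0323 rad, and Δλ = 2.5306 rad.
Haversine: a = sin²(Δφ/2) + cos φ₁ cos φ₂ sin²(Δλ/2) = 0.1733 + (0.6286)(0.9995)(0.9095) = 0.74476.
Central angle c = 2·arcsin(√a) = 2.08233 rad.
So the angular separation is 119.3°.

119.3°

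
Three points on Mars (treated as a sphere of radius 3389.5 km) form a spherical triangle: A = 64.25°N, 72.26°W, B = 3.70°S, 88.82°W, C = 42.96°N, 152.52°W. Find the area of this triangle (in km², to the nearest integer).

6721933 km²

Side lengths (central angles): a = 1.2874, b = 0.8398, c = 1.2053 rad; semiperimeter s = 1.6663.
By l'Huilier's theorem, tan(E/4) = √[tan(s/2) tan((s−a)/2) tan((s−b)/2) tan((s−c)/2)], giving spherical excess E = 0.5851 rad.
Area = E·R² = 0.5851 × (3389.5)² ≈ 6721933 km².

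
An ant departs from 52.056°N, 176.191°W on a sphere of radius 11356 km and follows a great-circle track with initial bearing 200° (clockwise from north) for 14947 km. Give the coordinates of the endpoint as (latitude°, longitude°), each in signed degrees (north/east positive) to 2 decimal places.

Angular distance δ = d/R = 14947/11356 = 1.31622 rad; initial bearing θ = 3.4907 rad.
sin φ₂ = sin φ₁ cos δ + cos φ₁ sin δ cos θ = (0.7886)(0.2518) + (0.6149)(0.9678)(-0.9397) = -0.3606, so φ₂ = -21.14°.
Δλ = atan2(sin θ sin δ cos φ₁, cos δ − sin φ₁ sin φ₂) = atan2(-0.2035, 0.5362) = -20.786°.
λ₂ = -176.191° − 20.786° = -196.98° → 163.02° after wrapping to (−180°, 180°].

-21.14°, 163.02°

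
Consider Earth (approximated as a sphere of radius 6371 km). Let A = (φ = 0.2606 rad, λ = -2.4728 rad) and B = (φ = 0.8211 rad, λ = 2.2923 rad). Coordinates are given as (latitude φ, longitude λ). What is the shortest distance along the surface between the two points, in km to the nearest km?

8573 km

Let φ₁ = 0.2606 rad, φ₂ = 0.8211 rad, and Δλ = -1.5181 rad.
cos c = sin φ₁ sin φ₂ + cos φ₁ cos φ₂ cos Δλ = (0.2577)(0.7319) + (0.9662)(0.6814)(0.0527) = 0.22327,
so c = arccos(0.22327) = 1.34563 rad.
Distance = R·c = 6371 × 1.3456 ≈ 8573 km.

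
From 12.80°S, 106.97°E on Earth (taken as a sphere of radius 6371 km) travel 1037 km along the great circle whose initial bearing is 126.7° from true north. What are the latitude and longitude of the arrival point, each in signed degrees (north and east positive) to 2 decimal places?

Angular distance δ = d/R = 1037/6371 = 0.16277 rad; initial bearing θ = 2.2113 rad.
sin φ₂ = sin φ₁ cos δ + cos φ₁ sin δ cos θ = (-0.2215)(0.9868) + (0.9751)(0.1621)(-0.5976) = -0.3131, so φ₂ = -18.24°.
Δλ = atan2(sin θ sin δ cos φ₁, cos δ − sin φ₁ sin φ₂) = atan2(0.1267, 0.9174) = 7.863°.
λ₂ = 106.970° + 7.863° = 114.83°.

-18.24°, 114.83°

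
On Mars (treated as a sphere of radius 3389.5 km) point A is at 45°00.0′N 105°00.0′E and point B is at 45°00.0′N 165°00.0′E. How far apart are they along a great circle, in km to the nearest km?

2450 km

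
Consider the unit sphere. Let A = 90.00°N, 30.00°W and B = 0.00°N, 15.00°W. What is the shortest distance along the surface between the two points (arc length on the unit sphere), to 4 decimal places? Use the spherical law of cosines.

1.5708

In radians: φ₁ = 1.5708, φ₂ = 0.0000, Δλ = 15.000° = 0.2618 rad.
cos c = sin φ₁ sin φ₂ + cos φ₁ cos φ₂ cos Δλ = (1.0000)(0.0000) + (0.0000)(1.0000)(0.9659) = 0.00000,
so c = arccos(0.00000) = 1.57080 rad.
On the unit sphere the arc length equals the central angle: 1.5708.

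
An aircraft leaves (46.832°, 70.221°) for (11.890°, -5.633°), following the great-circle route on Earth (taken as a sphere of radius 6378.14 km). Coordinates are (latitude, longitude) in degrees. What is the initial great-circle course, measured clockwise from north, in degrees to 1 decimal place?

268.0°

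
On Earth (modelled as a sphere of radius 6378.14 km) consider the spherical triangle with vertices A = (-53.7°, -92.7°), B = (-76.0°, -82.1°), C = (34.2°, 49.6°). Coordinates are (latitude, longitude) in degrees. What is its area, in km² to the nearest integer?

34939641 km²

Side lengths (central angles): a = 2.3165, b = 2.5688, c = 0.3956 rad; semiperimeter s = 2.6405.
By l'Huilier's theorem, tan(E/4) = √[tan(s/2) tan((s−a)/2) tan((s−b)/2) tan((s−c)/2)], giving spherical excess E = 0.8589 rad.
Area = E·R² = 0.8589 × (6378.14)² ≈ 34939641 km².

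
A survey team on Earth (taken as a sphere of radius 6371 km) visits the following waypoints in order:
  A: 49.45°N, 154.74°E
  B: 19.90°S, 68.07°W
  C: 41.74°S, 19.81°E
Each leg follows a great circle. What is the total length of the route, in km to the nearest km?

Leg A→B: central angle 2.3562 rad, distance 15011.1 km.
Leg B→C: central angle 1.3155 rad, distance 8380.8 km.
Total: 15011.1 + 8380.8 ≈ 23392 km.

23392 km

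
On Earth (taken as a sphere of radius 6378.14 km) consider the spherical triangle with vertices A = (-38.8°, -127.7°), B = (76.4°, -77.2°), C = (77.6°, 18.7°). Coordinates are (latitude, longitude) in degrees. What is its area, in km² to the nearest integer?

1930666 km²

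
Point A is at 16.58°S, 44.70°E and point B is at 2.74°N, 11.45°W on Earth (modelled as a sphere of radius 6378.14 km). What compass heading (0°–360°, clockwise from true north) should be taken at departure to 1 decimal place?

283.9°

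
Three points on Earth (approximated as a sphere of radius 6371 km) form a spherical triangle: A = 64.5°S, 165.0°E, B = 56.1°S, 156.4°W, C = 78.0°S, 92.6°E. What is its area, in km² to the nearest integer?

2683966 km²

Side lengths (central angles): a = 0.6915, b = 0.4277, c = 0.3574 rad; semiperimeter s = 0.7383.
By l'Huilier's theorem, tan(E/4) = √[tan(s/2) tan((s−a)/2) tan((s−b)/2) tan((s−c)/2)], giving spherical excess E = 0.0661 rad.
Area = E·R² = 0.0661 × (6371)² ≈ 2683966 km².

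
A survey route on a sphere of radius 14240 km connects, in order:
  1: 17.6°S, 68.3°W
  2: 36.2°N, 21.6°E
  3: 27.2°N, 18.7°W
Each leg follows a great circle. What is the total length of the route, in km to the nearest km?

33649 km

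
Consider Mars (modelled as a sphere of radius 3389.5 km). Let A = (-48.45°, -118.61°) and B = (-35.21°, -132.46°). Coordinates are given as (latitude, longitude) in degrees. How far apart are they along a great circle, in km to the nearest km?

990 km

Let φ₁ = -0.8456 rad, φ₂ = -0.6145 rad, and Δλ = -0.2417 rad.
cos c = sin φ₁ sin φ₂ + cos φ₁ cos φ₂ cos Δλ = (-0.7484)(-0.5766) + (0.6633)(0.8170)(0.9709) = 0.95766,
so c = arccos(0.95766) = 0.29202 rad.
Distance = R·c = 3389.5 × 0.2920 ≈ 990 km.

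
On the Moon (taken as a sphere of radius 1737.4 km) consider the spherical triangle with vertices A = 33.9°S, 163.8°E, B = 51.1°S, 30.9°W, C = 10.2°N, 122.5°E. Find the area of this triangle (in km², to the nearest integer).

3805833 km²

Side lengths (central angles): a = 2.3329, b = 1.0299, c = 1.6409 rad; semiperimeter s = 2.5019.
By l'Huilier's theorem, tan(E/4) = √[tan(s/2) tan((s−a)/2) tan((s−b)/2) tan((s−c)/2)], giving spherical excess E = 1.2608 rad.
Area = E·R² = 1.2608 × (1737.4)² ≈ 3805833 km².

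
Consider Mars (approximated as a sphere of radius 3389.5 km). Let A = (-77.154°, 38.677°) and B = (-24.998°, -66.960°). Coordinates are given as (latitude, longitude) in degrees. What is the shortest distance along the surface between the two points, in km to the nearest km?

4084 km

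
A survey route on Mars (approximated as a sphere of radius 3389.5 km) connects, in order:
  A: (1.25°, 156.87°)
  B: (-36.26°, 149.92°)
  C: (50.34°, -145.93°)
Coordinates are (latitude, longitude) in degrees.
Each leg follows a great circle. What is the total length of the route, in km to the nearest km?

8366 km

Leg A→B: central angle 0.6643 rad, distance 2251.8 km.
Leg B→C: central angle 1.8038 rad, distance 6114.1 km.
Total: 2251.8 + 6114.1 ≈ 8366 km.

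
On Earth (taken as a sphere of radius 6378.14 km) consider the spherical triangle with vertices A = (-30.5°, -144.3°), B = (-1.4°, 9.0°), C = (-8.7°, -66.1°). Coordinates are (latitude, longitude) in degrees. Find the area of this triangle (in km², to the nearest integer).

43613680 km²

Side lengths (central angles): a = 1.3101, b = 1.3171, c = 2.4297 rad; semiperimeter s = 2.5284.
By l'Huilier's theorem, tan(E/4) = √[tan(s/2) tan((s−a)/2) tan((s−b)/2) tan((s−c)/2)], giving spherical excess E = 1.0721 rad.
Area = E·R² = 1.0721 × (6378.14)² ≈ 43613680 km².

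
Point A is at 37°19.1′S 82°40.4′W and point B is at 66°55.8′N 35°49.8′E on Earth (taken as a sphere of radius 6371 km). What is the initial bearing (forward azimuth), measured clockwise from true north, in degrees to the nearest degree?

29°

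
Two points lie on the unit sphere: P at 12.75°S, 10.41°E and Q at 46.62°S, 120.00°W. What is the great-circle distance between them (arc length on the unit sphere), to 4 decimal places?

In radians: φ₁ = -0.2225, φ₂ = -0.8137, Δλ = -130.410° = -2.2761 rad.
Haversine: a = sin²(Δφ/2) + cos φ₁ cos φ₂ sin²(Δλ/2) = 0.0848 + (0.9753)(0.6868)(0.8241) = 0.63693.
Central angle c = 2·arcsin(√a) = 1.84820 rad.
On the unit sphere the arc length equals the central angle: 1.8482.

1.8482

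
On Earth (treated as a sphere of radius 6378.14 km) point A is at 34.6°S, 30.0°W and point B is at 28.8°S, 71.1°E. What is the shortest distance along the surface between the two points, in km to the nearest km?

Let φ₁ = -0.6039 rad, φ₂ = -0.5027 rad, and Δλ = 1.7645 rad.
cos c = sin φ₁ sin φ₂ + cos φ₁ cos φ₂ cos Δλ = (-0.5678)(-0.4818) + (0.8231)(0.8763)(-0.1925) = 0.13469,
so c = arccos(0.13469) = 1.43569 rad.
Distance = R·c = 6378.14 × 1.4357 ≈ 9157 km.

9157 km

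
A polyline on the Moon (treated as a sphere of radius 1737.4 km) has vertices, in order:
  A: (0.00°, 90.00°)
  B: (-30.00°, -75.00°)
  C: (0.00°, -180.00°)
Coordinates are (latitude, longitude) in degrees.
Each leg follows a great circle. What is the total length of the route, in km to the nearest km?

7573 km

Leg A→B: central angle 2.5617 rad, distance 4450.7 km.
Leg B→C: central angle 1.7969 rad, distance 3121.9 km.
Total: 4450.7 + 3121.9 ≈ 7573 km.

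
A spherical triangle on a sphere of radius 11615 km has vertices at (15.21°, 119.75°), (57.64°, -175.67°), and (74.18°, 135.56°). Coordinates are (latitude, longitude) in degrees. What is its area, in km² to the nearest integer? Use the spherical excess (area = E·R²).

Side lengths (central angles): a = 0.4302, b = 1.0408, c = 1.1115 rad; semiperimeter s = 1.2913.
By l'Huilier's theorem, tan(E/4) = √[tan(s/2) tan((s−a)/2) tan((s−b)/2) tan((s−c)/2)], giving spherical excess E = 0.2503 rad.
Area = E·R² = 0.2503 × (11615)² ≈ 33763802 km².

33763802 km²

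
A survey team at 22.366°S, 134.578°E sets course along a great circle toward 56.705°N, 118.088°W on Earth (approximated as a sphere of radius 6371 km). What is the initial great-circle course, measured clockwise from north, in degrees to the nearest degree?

With φ₁ = -0.3904, φ₂ = 0.9897, Δλ = 1.8733 rad, the forward-azimuth formula gives
θ = atan2( sin Δλ cos φ₂ , cos φ₁ sin φ₂ − sin φ₁ cos φ₂ cos Δλ ) = atan2(0.5240, 0.7107) = 36.40°.
So the initial bearing is 36°.

36°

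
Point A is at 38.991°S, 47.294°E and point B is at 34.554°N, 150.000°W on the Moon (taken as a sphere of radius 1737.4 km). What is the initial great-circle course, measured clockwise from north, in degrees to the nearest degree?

Δλ = 162.706° = 2.8398 rad.
y = sin Δλ · cos φ₂ = (0.2973)(0.8236) = 0.2448
x = cos φ₁ sin φ₂ − sin φ₁ cos φ₂ cos Δλ = (0.7772)(0.5672) − (-0.6292)(0.8236)(-0.9548) = -0.0539
θ = atan2(y, x) = 102.42°, so the bearing is 102°.

102°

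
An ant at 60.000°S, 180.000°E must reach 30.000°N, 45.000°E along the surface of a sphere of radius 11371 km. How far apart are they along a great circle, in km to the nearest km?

With latitudes φ₁ = -60.000°, φ₂ = 30.000° and longitude difference Δλ = -135.000°:
Haversine: a = sin²(Δφ/2) + cos φ₁ cos φ₂ sin²(Δλ/2) = 0.5000 + (0.5000)(0.8660)(0.8536) = 0.86960.
Central angle c = 2·arcsin(√a) = 2.40268 rad.
Distance = R·c = 11371 × 2.4027 ≈ 27321 km.

27321 km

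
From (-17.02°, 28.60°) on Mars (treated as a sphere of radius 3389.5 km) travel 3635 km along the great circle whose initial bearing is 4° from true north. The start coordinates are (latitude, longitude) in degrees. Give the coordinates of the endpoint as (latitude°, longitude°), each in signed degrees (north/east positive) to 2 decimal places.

Angular distance δ = d/R = 3635/3389.5 = 1.07243 rad; initial bearing θ = 0.0698 rad.
sin φ₂ = sin φ₁ cos δ + cos φ₁ sin δ cos θ = (-0.2927)(0.4780) + (0.9562)(0.8784)(0.9976) = 0.6979, so φ₂ = 44.26°.
Δλ = atan2(sin θ sin δ cos φ₁, cos δ − sin φ₁ sin φ₂) = atan2(0.0586, 0.6823) = 4.908°.
λ₂ = 28.600° + 4.908° = 33.51°.

44.26°, 33.51°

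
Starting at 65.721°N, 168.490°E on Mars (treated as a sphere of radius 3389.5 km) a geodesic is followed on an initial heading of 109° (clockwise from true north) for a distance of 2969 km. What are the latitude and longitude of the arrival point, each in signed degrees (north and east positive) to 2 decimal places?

Angular distance δ = d/R = 2969/3389.5 = 0.87594 rad; initial bearing θ = 1.9024 rad.
sin φ₂ = sin φ₁ cos δ + cos φ₁ sin δ cos θ = (0.9116)(0.6403) + (0.4112)(0.7681)(-0.3256) = 0.4808, so φ₂ = 28.74°.
Δλ = atan2(sin θ sin δ cos φ₁, cos δ − sin φ₁ sin φ₂) = atan2(0.2986, 0.2020) = 55.927°.
λ₂ = 168.490° + 55.927° = 224.42° → -135.58° after wrapping to (−180°, 180°].

28.74°, -135.58°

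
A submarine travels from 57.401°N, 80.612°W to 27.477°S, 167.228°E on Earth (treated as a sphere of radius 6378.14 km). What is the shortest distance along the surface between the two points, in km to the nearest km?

13879 km

With latitudes φ₁ = 57.401°, φ₂ = -27.477° and longitude difference Δλ = -112.160°:
cos c = sin φ₁ sin φ₂ + cos φ₁ cos φ₂ cos Δλ = (0.8425)(-0.4614) + (0.5388)(0.8872)(-0.3772) = -0.56900,
so c = arccos(-0.56900) = 2.17608 rad.
Distance = R·c = 6378.14 × 2.1761 ≈ 13879 km.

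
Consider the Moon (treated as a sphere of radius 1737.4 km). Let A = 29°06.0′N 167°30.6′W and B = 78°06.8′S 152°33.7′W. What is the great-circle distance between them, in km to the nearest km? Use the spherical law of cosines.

With latitudes φ₁ = 29.100°, φ₂ = -78.113° and longitude difference Δλ = 14.948°:
cos c = sin φ₁ sin φ₂ + cos φ₁ cos φ₂ cos Δλ = (0.4863)(-0.9786) + (0.8738)(0.2060)(0.9662) = -0.30202,
so c = arccos(-0.30202) = 1.87761 rad.
Distance = R·c = 1737.4 × 1.8776 ≈ 3262 km.

3262 km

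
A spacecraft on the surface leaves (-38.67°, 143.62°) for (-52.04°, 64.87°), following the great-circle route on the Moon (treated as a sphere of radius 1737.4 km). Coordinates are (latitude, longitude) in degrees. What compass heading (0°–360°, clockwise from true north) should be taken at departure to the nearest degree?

228°

Δλ = -78.750° = -1.3744 rad.
y = sin Δλ · cos φ₂ = (-0.9808)(0.6151) = -0.6033
x = cos φ₁ sin φ₂ − sin φ₁ cos φ₂ cos Δλ = (0.7808)(-0.7884) − (-0.6248)(0.6151)(0.1951) = -0.5406
θ = atan2(y, x) = -131.86°; adding 360° gives 228°.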